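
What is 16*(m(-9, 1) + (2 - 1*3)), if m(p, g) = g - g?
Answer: -16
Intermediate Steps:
m(p, g) = 0
16*(m(-9, 1) + (2 - 1*3)) = 16*(0 + (2 - 1*3)) = 16*(0 + (2 - 3)) = 16*(0 - 1) = 16*(-1) = -16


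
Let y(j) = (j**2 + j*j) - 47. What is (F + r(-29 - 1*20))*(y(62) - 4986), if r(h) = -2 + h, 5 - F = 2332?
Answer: -6313590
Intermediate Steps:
F = -2327 (F = 5 - 1*2332 = 5 - 2332 = -2327)
y(j) = -47 + 2*j**2 (y(j) = (j**2 + j**2) - 47 = 2*j**2 - 47 = -47 + 2*j**2)
(F + r(-29 - 1*20))*(y(62) - 4986) = (-2327 + (-2 + (-29 - 1*20)))*((-47 + 2*62**2) - 4986) = (-2327 + (-2 + (-29 - 20)))*((-47 + 2*3844) - 4986) = (-2327 + (-2 - 49))*((-47 + 7688) - 4986) = (-2327 - 51)*(7641 - 4986) = -2378*2655 = -6313590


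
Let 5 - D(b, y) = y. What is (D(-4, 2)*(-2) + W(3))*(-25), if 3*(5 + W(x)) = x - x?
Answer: 275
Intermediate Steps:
D(b, y) = 5 - y
W(x) = -5 (W(x) = -5 + (x - x)/3 = -5 + (1/3)*0 = -5 + 0 = -5)
(D(-4, 2)*(-2) + W(3))*(-25) = ((5 - 1*2)*(-2) - 5)*(-25) = ((5 - 2)*(-2) - 5)*(-25) = (3*(-2) - 5)*(-25) = (-6 - 5)*(-25) = -11*(-25) = 275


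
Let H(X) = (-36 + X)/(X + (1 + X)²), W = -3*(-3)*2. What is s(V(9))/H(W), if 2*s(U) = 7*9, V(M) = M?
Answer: -2653/4 ≈ -663.25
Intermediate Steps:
s(U) = 63/2 (s(U) = (7*9)/2 = (½)*63 = 63/2)
W = 18 (W = 9*2 = 18)
H(X) = (-36 + X)/(X + (1 + X)²)
s(V(9))/H(W) = 63/(2*(((-36 + 18)/(18 + (1 + 18)²)))) = 63/(2*((-18/(18 + 19²)))) = 63/(2*((-18/(18 + 361)))) = 63/(2*((-18/379))) = 63/(2*(((1/379)*(-18)))) = 63/(2*(-18/379)) = (63/2)*(-379/18) = -2653/4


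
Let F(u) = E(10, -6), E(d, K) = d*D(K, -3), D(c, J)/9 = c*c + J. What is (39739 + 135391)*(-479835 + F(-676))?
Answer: -83513367450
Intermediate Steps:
D(c, J) = 9*J + 9*c² (D(c, J) = 9*(c*c + J) = 9*(c² + J) = 9*(J + c²) = 9*J + 9*c²)
E(d, K) = d*(-27 + 9*K²) (E(d, K) = d*(9*(-3) + 9*K²) = d*(-27 + 9*K²))
F(u) = 2970 (F(u) = 9*10*(-3 + (-6)²) = 9*10*(-3 + 36) = 9*10*33 = 2970)
(39739 + 135391)*(-479835 + F(-676)) = (39739 + 135391)*(-479835 + 2970) = 175130*(-476865) = -83513367450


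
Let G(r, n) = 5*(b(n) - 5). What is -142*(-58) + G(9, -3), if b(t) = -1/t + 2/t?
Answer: 24628/3 ≈ 8209.3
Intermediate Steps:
b(t) = 1/t
G(r, n) = -25 + 5/n (G(r, n) = 5*(1/n - 5) = 5*(-5 + 1/n) = -25 + 5/n)
-142*(-58) + G(9, -3) = -142*(-58) + (-25 + 5/(-3)) = 8236 + (-25 + 5*(-⅓)) = 8236 + (-25 - 5/3) = 8236 - 80/3 = 24628/3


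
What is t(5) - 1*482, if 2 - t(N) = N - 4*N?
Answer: -465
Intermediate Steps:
t(N) = 2 + 3*N (t(N) = 2 - (N - 4*N) = 2 - (-3)*N = 2 + 3*N)
t(5) - 1*482 = (2 + 3*5) - 1*482 = (2 + 15) - 482 = 17 - 482 = -465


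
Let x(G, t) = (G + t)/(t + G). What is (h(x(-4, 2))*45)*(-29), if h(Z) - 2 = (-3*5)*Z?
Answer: 16965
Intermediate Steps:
x(G, t) = 1 (x(G, t) = (G + t)/(G + t) = 1)
h(Z) = 2 - 15*Z (h(Z) = 2 + (-3*5)*Z = 2 - 15*Z)
(h(x(-4, 2))*45)*(-29) = ((2 - 15*1)*45)*(-29) = ((2 - 15)*45)*(-29) = -13*45*(-29) = -585*(-29) = 16965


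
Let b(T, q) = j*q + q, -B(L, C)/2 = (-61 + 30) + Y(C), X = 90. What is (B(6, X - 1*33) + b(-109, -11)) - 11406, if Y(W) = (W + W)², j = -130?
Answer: -35917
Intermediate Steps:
Y(W) = 4*W² (Y(W) = (2*W)² = 4*W²)
B(L, C) = 62 - 8*C² (B(L, C) = -2*((-61 + 30) + 4*C²) = -2*(-31 + 4*C²) = 62 - 8*C²)
b(T, q) = -129*q (b(T, q) = -130*q + q = -129*q)
(B(6, X - 1*33) + b(-109, -11)) - 11406 = ((62 - 8*(90 - 1*33)²) - 129*(-11)) - 11406 = ((62 - 8*(90 - 33)²) + 1419) - 11406 = ((62 - 8*57²) + 1419) - 11406 = ((62 - 8*3249) + 1419) - 11406 = ((62 - 25992) + 1419) - 11406 = (-25930 + 1419) - 11406 = -24511 - 11406 = -35917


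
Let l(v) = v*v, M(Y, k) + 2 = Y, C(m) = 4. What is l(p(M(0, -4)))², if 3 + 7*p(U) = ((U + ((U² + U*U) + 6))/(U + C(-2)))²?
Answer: 1185921/2401 ≈ 493.93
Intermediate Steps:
M(Y, k) = -2 + Y
p(U) = -3/7 + (6 + U + 2*U²)²/(7*(4 + U)²) (p(U) = -3/7 + ((U + ((U² + U*U) + 6))/(U + 4))²/7 = -3/7 + ((U + ((U² + U²) + 6))/(4 + U))²/7 = -3/7 + ((U + (2*U² + 6))/(4 + U))²/7 = -3/7 + ((U + (6 + 2*U²))/(4 + U))²/7 = -3/7 + ((6 + U + 2*U²)/(4 + U))²/7 = -3/7 + ((6 + U + 2*U²)²/(4 + U)²)/7 = -3/7 + (6 + U + 2*U²)²/(7*(4 + U)²))
l(v) = v²
l(p(M(0, -4)))² = ((-3/7 + (6 + (-2 + 0) + 2*(-2 + 0)²)²/(7*(4 + (-2 + 0))²))²)² = ((-3/7 + (6 - 2 + 2*(-2)²)²/(7*(4 - 2)²))²)² = ((-3/7 + (⅐)*(6 - 2 + 2*4)²/2²)²)² = ((-3/7 + (⅐)*(¼)*(6 - 2 + 8)²)²)² = ((-3/7 + (⅐)*(¼)*12²)²)² = ((-3/7 + (⅐)*(¼)*144)²)² = ((-3/7 + 36/7)²)² = ((33/7)²)² = (1089/49)² = 1185921/2401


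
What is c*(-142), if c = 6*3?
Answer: -2556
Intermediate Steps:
c = 18
c*(-142) = 18*(-142) = -2556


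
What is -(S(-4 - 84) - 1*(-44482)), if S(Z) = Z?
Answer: -44394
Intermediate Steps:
-(S(-4 - 84) - 1*(-44482)) = -((-4 - 84) - 1*(-44482)) = -(-88 + 44482) = -1*44394 = -44394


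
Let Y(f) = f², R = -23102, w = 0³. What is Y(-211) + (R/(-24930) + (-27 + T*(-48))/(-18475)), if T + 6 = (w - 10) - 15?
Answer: 2050595047847/46058175 ≈ 44522.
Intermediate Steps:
w = 0
T = -31 (T = -6 + ((0 - 10) - 15) = -6 + (-10 - 15) = -6 - 25 = -31)
Y(-211) + (R/(-24930) + (-27 + T*(-48))/(-18475)) = (-211)² + (-23102/(-24930) + (-27 - 31*(-48))/(-18475)) = 44521 + (-23102*(-1/24930) + (-27 + 1488)*(-1/18475)) = 44521 + (11551/12465 + 1461*(-1/18475)) = 44521 + (11551/12465 - 1461/18475) = 44521 + 39038672/46058175 = 2050595047847/46058175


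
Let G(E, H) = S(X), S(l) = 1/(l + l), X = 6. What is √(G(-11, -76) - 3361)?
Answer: I*√120993/6 ≈ 57.973*I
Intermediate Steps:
S(l) = 1/(2*l)
G(E, H) = 1/12 (G(E, H) = (½)/6 = (½)*(⅙) = 1/12)
√(G(-11, -76) - 3361) = √(1/12 - 3361) = √(-40331/12) = I*√120993/6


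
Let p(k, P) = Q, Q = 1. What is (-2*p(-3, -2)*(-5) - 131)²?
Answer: 14641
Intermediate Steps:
p(k, P) = 1
(-2*p(-3, -2)*(-5) - 131)² = (-2*1*(-5) - 131)² = (-2*(-5) - 131)² = (10 - 131)² = (-121)² = 14641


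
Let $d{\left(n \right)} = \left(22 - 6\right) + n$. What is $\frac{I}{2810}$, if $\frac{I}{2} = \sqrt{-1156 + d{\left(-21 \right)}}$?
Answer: $\frac{3 i \sqrt{129}}{1405} \approx 0.024252 i$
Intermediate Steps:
$d{\left(n \right)} = 16 + n$
$I = 6 i \sqrt{129}$ ($I = 2 \sqrt{-1156 + \left(16 - 21\right)} = 2 \sqrt{-1156 - 5} = 2 \sqrt{-1161} = 2 \cdot 3 i \sqrt{129} = 6 i \sqrt{129} \approx 68.147 i$)
$\frac{I}{2810} = \frac{6 i \sqrt{129}}{2810} = 6 i \sqrt{129} \cdot \frac{1}{2810} = \frac{3 i \sqrt{129}}{1405}$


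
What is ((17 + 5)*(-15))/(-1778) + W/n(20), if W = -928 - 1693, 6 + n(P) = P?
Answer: -332537/1778 ≈ -187.03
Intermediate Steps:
n(P) = -6 + P
W = -2621
((17 + 5)*(-15))/(-1778) + W/n(20) = ((17 + 5)*(-15))/(-1778) - 2621/(-6 + 20) = (22*(-15))*(-1/1778) - 2621/14 = -330*(-1/1778) - 2621*1/14 = 165/889 - 2621/14 = -332537/1778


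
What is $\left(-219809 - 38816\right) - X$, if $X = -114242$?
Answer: $-144383$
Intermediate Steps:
$\left(-219809 - 38816\right) - X = \left(-219809 - 38816\right) - -114242 = -258625 + 114242 = -144383$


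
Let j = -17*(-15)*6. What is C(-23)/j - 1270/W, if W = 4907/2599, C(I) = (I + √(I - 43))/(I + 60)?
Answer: -186854438161/277785270 + I*√66/56610 ≈ -672.66 + 0.00014351*I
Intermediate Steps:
j = 1530 (j = 255*6 = 1530)
C(I) = (I + √(-43 + I))/(60 + I)
W = 4907/2599 (W = 4907*(1/2599) = 4907/2599 ≈ 1.8880)
C(-23)/j - 1270/W = ((-23 + √(-43 - 23))/(60 - 23))/1530 - 1270/4907/2599 = ((-23 + √(-66))/37)*(1/1530) - 1270*2599/4907 = ((-23 + I*√66)/37)*(1/1530) - 3300730/4907 = (-23/37 + I*√66/37)*(1/1530) - 3300730/4907 = (-23/56610 + I*√66/56610) - 3300730/4907 = -186854438161/277785270 + I*√66/56610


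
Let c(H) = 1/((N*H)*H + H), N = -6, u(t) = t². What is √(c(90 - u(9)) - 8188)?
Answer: I*√207000881/159 ≈ 90.488*I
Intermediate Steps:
c(H) = 1/(H - 6*H²) (c(H) = 1/((-6*H)*H + H) = 1/(-6*H² + H) = 1/(H - 6*H²))
√(c(90 - u(9)) - 8188) = √(1/((90 - 1*9²)*(1 - 6*(90 - 1*9²))) - 8188) = √(1/((90 - 1*81)*(1 - 6*(90 - 1*81))) - 8188) = √(1/((90 - 81)*(1 - 6*(90 - 81))) - 8188) = √(1/(9*(1 - 6*9)) - 8188) = √(1/(9*(1 - 54)) - 8188) = √((⅑)/(-53) - 8188) = √((⅑)*(-1/53) - 8188) = √(-1/477 - 8188) = √(-3905677/477) = I*√207000881/159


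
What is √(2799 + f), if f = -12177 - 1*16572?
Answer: 5*I*√1038 ≈ 161.09*I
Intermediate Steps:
f = -28749 (f = -12177 - 16572 = -28749)
√(2799 + f) = √(2799 - 28749) = √(-25950) = 5*I*√1038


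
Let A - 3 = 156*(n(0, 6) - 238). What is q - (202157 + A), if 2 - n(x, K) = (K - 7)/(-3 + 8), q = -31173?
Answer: -982741/5 ≈ -1.9655e+5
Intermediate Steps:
n(x, K) = 17/5 - K/5 (n(x, K) = 2 - (K - 7)/(-3 + 8) = 2 - (-7 + K)/5 = 2 - (-7/5 + K/5) = 2 + (7/5 - K/5) = 17/5 - K/5)
A = -183909/5 (A = 3 + 156*((17/5 - ⅕*6) - 238) = 3 + 156*((17/5 - 6/5) - 238) = 3 + 156*(11/5 - 238) = 3 + 156*(-1179/5) = 3 - 183924/5 = -183909/5 ≈ -36782.)
q - (202157 + A) = -31173 - (202157 - 183909/5) = -31173 - 1*826876/5 = -31173 - 826876/5 = -982741/5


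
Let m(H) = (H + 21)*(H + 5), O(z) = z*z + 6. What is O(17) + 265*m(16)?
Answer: 206200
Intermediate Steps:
O(z) = 6 + z**2 (O(z) = z**2 + 6 = 6 + z**2)
m(H) = (5 + H)*(21 + H) (m(H) = (21 + H)*(5 + H) = (5 + H)*(21 + H))
O(17) + 265*m(16) = (6 + 17**2) + 265*(105 + 16**2 + 26*16) = (6 + 289) + 265*(105 + 256 + 416) = 295 + 265*777 = 295 + 205905 = 206200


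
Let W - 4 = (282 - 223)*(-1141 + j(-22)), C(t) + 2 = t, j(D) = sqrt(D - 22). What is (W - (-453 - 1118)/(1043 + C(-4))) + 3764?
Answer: -65900816/1037 + 118*I*sqrt(11) ≈ -63550.0 + 391.36*I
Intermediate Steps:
j(D) = sqrt(-22 + D)
C(t) = -2 + t
W = -67315 + 118*I*sqrt(11) (W = 4 + (282 - 223)*(-1141 + sqrt(-22 - 22)) = 4 + 59*(-1141 + sqrt(-44)) = 4 + 59*(-1141 + 2*I*sqrt(11)) = 4 + (-67319 + 118*I*sqrt(11)) = -67315 + 118*I*sqrt(11) ≈ -67315.0 + 391.36*I)
(W - (-453 - 1118)/(1043 + C(-4))) + 3764 = ((-67315 + 118*I*sqrt(11)) - (-453 - 1118)/(1043 + (-2 - 4))) + 3764 = ((-67315 + 118*I*sqrt(11)) - (-1571)/(1043 - 6)) + 3764 = ((-67315 + 118*I*sqrt(11)) - (-1571)/1037) + 3764 = ((-67315 + 118*I*sqrt(11)) - 1*(-1571/1037)) + 3764 = ((-67315 + 118*I*sqrt(11)) + 1571/1037) + 3764 = (-69804084/1037 + 118*I*sqrt(11)) + 3764 = -65900816/1037 + 118*I*sqrt(11)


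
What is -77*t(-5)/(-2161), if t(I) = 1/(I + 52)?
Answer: 77/101567 ≈ 0.00075812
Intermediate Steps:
t(I) = 1/(52 + I)
-77*t(-5)/(-2161) = -77/((52 - 5)*(-2161)) = -77*(-1)/(47*2161) = -77*(-1/101567) = 77/101567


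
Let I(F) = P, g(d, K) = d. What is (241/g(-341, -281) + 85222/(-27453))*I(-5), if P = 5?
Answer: -178384375/9361473 ≈ -19.055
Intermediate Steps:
I(F) = 5
(241/g(-341, -281) + 85222/(-27453))*I(-5) = (241/(-341) + 85222/(-27453))*5 = (241*(-1/341) + 85222*(-1/27453))*5 = (-241/341 - 85222/27453)*5 = -35676875/9361473*5 = -178384375/9361473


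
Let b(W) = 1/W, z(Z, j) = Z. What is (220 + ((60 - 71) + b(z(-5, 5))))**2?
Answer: 1089936/25 ≈ 43597.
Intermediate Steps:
(220 + ((60 - 71) + b(z(-5, 5))))**2 = (220 + ((60 - 71) + 1/(-5)))**2 = (220 + (-11 - 1/5))**2 = (220 - 56/5)**2 = (1044/5)**2 = 1089936/25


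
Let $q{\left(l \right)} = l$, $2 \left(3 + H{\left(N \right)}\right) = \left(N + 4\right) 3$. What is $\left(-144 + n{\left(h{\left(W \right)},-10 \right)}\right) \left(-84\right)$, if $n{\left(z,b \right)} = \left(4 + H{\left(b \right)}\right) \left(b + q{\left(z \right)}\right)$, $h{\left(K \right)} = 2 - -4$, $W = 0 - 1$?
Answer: $9408$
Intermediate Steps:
$H{\left(N \right)} = 3 + \frac{3 N}{2}$ ($H{\left(N \right)} = -3 + \frac{\left(N + 4\right) 3}{2} = -3 + \frac{\left(4 + N\right) 3}{2} = -3 + \frac{12 + 3 N}{2} = -3 + \left(6 + \frac{3 N}{2}\right) = 3 + \frac{3 N}{2}$)
$W = -1$ ($W = 0 - 1 = -1$)
$h{\left(K \right)} = 6$ ($h{\left(K \right)} = 2 + 4 = 6$)
$n{\left(z,b \right)} = \left(7 + \frac{3 b}{2}\right) \left(b + z\right)$ ($n{\left(z,b \right)} = \left(4 + \left(3 + \frac{3 b}{2}\right)\right) \left(b + z\right) = \left(7 + \frac{3 b}{2}\right) \left(b + z\right)$)
$\left(-144 + n{\left(h{\left(W \right)},-10 \right)}\right) \left(-84\right) = \left(-144 + \left(7 \left(-10\right) + 7 \cdot 6 + \frac{3 \left(-10\right)^{2}}{2} + \frac{3}{2} \left(-10\right) 6\right)\right) \left(-84\right) = \left(-144 + \left(-70 + 42 + \frac{3}{2} \cdot 100 - 90\right)\right) \left(-84\right) = \left(-144 + \left(-70 + 42 + 150 - 90\right)\right) \left(-84\right) = \left(-144 + 32\right) \left(-84\right) = \left(-112\right) \left(-84\right) = 9408$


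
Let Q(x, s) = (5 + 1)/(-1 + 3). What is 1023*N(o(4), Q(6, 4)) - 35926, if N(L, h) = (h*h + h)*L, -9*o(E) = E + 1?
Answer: -42746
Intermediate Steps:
o(E) = -1/9 - E/9 (o(E) = -(E + 1)/9 = -(1 + E)/9 = -1/9 - E/9)
Q(x, s) = 3 (Q(x, s) = 6/2 = 6*(1/2) = 3)
N(L, h) = L*(h + h**2) (N(L, h) = (h**2 + h)*L = (h + h**2)*L = L*(h + h**2))
1023*N(o(4), Q(6, 4)) - 35926 = 1023*((-1/9 - 1/9*4)*3*(1 + 3)) - 35926 = 1023*((-1/9 - 4/9)*3*4) - 35926 = 1023*(-5/9*3*4) - 35926 = 1023*(-20/3) - 35926 = -6820 - 35926 = -42746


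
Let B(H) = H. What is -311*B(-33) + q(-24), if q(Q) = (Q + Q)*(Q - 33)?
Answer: 12999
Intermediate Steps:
q(Q) = 2*Q*(-33 + Q) (q(Q) = (2*Q)*(-33 + Q) = 2*Q*(-33 + Q))
-311*B(-33) + q(-24) = -311*(-33) + 2*(-24)*(-33 - 24) = 10263 + 2*(-24)*(-57) = 10263 + 2736 = 12999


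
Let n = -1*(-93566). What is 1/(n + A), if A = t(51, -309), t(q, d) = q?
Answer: 1/93617 ≈ 1.0682e-5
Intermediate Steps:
A = 51
n = 93566
1/(n + A) = 1/(93566 + 51) = 1/93617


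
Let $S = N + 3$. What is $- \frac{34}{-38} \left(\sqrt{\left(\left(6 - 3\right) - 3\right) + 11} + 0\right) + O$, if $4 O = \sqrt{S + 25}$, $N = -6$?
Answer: $\frac{\sqrt{22}}{4} + \frac{17 \sqrt{11}}{19} \approx 4.1401$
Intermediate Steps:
$S = -3$ ($S = -6 + 3 = -3$)
$O = \frac{\sqrt{22}}{4}$ ($O = \frac{\sqrt{-3 + 25}}{4} = \frac{\sqrt{22}}{4} \approx 1.1726$)
$- \frac{34}{-38} \left(\sqrt{\left(\left(6 - 3\right) - 3\right) + 11} + 0\right) + O = - \frac{34}{-38} \left(\sqrt{\left(\left(6 - 3\right) - 3\right) + 11} + 0\right) + \frac{\sqrt{22}}{4} = \left(-34\right) \left(- \frac{1}{38}\right) \left(\sqrt{\left(3 - 3\right) + 11} + 0\right) + \frac{\sqrt{22}}{4} = \frac{17 \left(\sqrt{0 + 11} + 0\right)}{19} + \frac{\sqrt{22}}{4} = \frac{17 \left(\sqrt{11} + 0\right)}{19} + \frac{\sqrt{22}}{4} = \frac{17 \sqrt{11}}{19} + \frac{\sqrt{22}}{4} = \frac{\sqrt{22}}{4} + \frac{17 \sqrt{11}}{19}$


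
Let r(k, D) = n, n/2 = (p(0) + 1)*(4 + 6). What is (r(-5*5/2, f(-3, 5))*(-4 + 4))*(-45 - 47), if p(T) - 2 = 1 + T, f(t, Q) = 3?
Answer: 0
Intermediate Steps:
p(T) = 3 + T (p(T) = 2 + (1 + T) = 3 + T)
n = 80 (n = 2*(((3 + 0) + 1)*(4 + 6)) = 2*((3 + 1)*10) = 2*(4*10) = 2*40 = 80)
r(k, D) = 80
(r(-5*5/2, f(-3, 5))*(-4 + 4))*(-45 - 47) = (80*(-4 + 4))*(-45 - 47) = (80*0)*(-92) = 0*(-92) = 0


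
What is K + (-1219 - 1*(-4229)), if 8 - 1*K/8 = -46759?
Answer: 377146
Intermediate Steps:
K = 374136 (K = 64 - 8*(-46759) = 64 + 374072 = 374136)
K + (-1219 - 1*(-4229)) = 374136 + (-1219 - 1*(-4229)) = 374136 + (-1219 + 4229) = 374136 + 3010 = 377146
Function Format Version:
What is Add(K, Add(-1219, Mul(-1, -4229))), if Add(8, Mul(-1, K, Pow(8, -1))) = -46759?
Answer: 377146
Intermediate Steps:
K = 374136 (K = Add(64, Mul(-8, -46759)) = Add(64, 374072) = 374136)
Add(K, Add(-1219, Mul(-1, -4229))) = Add(374136, Add(-1219, Mul(-1, -4229))) = Add(374136, Add(-1219, 4229)) = Add(374136, 3010) = 377146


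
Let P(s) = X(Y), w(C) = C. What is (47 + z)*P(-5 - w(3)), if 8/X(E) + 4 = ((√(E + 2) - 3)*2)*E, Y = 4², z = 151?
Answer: 9900/527 + 9504*√2/527 ≈ 44.290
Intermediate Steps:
Y = 16
X(E) = 8/(-4 + E*(-6 + 2*√(2 + E))) (X(E) = 8/(-4 + ((√(E + 2) - 3)*2)*E) = 8/(-4 + ((√(2 + E) - 3)*2)*E) = 8/(-4 + ((-3 + √(2 + E))*2)*E) = 8/(-4 + (-6 + 2*√(2 + E))*E) = 8/(-4 + E*(-6 + 2*√(2 + E))))
P(s) = 4/(-50 + 48*√2) (P(s) = 4/(-2 - 3*16 + 16*√(2 + 16)) = 4/(-2 - 48 + 16*√18) = 4/(-2 - 48 + 16*(3*√2)) = 4/(-2 - 48 + 48*√2) = 4/(-50 + 48*√2))
(47 + z)*P(-5 - w(3)) = (47 + 151)*(50/527 + 48*√2/527) = 198*(50/527 + 48*√2/527) = 9900/527 + 9504*√2/527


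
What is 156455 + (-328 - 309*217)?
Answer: 89074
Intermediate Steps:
156455 + (-328 - 309*217) = 156455 + (-328 - 67053) = 156455 - 67381 = 89074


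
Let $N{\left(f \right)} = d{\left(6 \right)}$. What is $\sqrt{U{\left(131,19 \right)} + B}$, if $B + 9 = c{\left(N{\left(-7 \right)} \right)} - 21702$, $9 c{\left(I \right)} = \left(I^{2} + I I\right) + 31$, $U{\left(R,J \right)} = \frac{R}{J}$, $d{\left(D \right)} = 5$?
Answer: $\frac{i \sqrt{7831933}}{19} \approx 147.29 i$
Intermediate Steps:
$N{\left(f \right)} = 5$
$c{\left(I \right)} = \frac{31}{9} + \frac{2 I^{2}}{9}$ ($c{\left(I \right)} = \frac{\left(I^{2} + I I\right) + 31}{9} = \frac{\left(I^{2} + I^{2}\right) + 31}{9} = \frac{2 I^{2} + 31}{9} = \frac{31 + 2 I^{2}}{9} = \frac{31}{9} + \frac{2 I^{2}}{9}$)
$B = -21702$ ($B = -9 - \left(\frac{195287}{9} - \frac{50}{9}\right) = -9 + \left(\left(\frac{31}{9} + \frac{2}{9} \cdot 25\right) - 21702\right) = -9 + \left(\left(\frac{31}{9} + \frac{50}{9}\right) - 21702\right) = -9 + \left(9 - 21702\right) = -9 - 21693 = -21702$)
$\sqrt{U{\left(131,19 \right)} + B} = \sqrt{\frac{131}{19} - 21702} = \sqrt{- \frac{412207}{19}} = \frac{i \sqrt{7831933}}{19}$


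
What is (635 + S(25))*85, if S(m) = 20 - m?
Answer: 53550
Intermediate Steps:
(635 + S(25))*85 = (635 + (20 - 1*25))*85 = (635 + (20 - 25))*85 = (635 - 5)*85 = 630*85 = 53550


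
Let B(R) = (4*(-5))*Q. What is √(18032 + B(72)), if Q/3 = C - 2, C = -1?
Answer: 2*√4553 ≈ 134.95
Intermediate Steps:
Q = -9 (Q = 3*(-1 - 2) = 3*(-3) = -9)
B(R) = 180 (B(R) = (4*(-5))*(-9) = -20*(-9) = 180)
√(18032 + B(72)) = √(18032 + 180) = √18212 = 2*√4553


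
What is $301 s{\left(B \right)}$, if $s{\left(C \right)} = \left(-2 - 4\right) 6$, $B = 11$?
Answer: $-10836$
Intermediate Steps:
$s{\left(C \right)} = -36$ ($s{\left(C \right)} = \left(-6\right) 6 = -36$)
$301 s{\left(B \right)} = 301 \left(-36\right) = -10836$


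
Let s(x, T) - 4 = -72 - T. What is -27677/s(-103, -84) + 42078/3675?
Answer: -33679909/19600 ≈ -1718.4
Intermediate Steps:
s(x, T) = -68 - T (s(x, T) = 4 + (-72 - T) = -68 - T)
-27677/s(-103, -84) + 42078/3675 = -27677/(-68 - 1*(-84)) + 42078/3675 = -27677/(-68 + 84) + 42078*(1/3675) = -27677/16 + 14026/1225 = -33679909/19600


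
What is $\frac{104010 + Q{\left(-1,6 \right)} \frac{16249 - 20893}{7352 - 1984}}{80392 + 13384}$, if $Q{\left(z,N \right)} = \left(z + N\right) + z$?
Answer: $\frac{17447097}{15730924} \approx 1.1091$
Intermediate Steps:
$Q{\left(z,N \right)} = N + 2 z$ ($Q{\left(z,N \right)} = \left(N + z\right) + z = N + 2 z$)
$\frac{104010 + Q{\left(-1,6 \right)} \frac{16249 - 20893}{7352 - 1984}}{80392 + 13384} = \frac{104010 + \left(6 + 2 \left(-1\right)\right) \frac{16249 - 20893}{7352 - 1984}}{80392 + 13384} = \frac{104010 + \left(6 - 2\right) \left(- \frac{4644}{5368}\right)}{93776} = \left(104010 + 4 \left(\left(-4644\right) \frac{1}{5368}\right)\right) \frac{1}{93776} = \left(104010 + 4 \left(- \frac{1161}{1342}\right)\right) \frac{1}{93776} = \left(104010 - \frac{2322}{671}\right) \frac{1}{93776} = \frac{69788388}{671} \cdot \frac{1}{93776} = \frac{17447097}{15730924}$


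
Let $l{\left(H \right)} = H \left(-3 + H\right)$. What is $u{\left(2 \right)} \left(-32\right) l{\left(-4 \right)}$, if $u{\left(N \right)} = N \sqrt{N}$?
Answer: $- 1792 \sqrt{2} \approx -2534.3$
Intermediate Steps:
$u{\left(N \right)} = N^{\frac{3}{2}}$
$u{\left(2 \right)} \left(-32\right) l{\left(-4 \right)} = 2^{\frac{3}{2}} \left(-32\right) \left(- 4 \left(-3 - 4\right)\right) = 2 \sqrt{2} \left(-32\right) \left(\left(-4\right) \left(-7\right)\right) = - 64 \sqrt{2} \cdot 28 = - 1792 \sqrt{2}$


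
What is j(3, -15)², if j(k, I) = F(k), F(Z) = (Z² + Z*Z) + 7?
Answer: 625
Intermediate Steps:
F(Z) = 7 + 2*Z² (F(Z) = (Z² + Z²) + 7 = 2*Z² + 7 = 7 + 2*Z²)
j(k, I) = 7 + 2*k²
j(3, -15)² = (7 + 2*3²)² = (7 + 2*9)² = (7 + 18)² = 25² = 625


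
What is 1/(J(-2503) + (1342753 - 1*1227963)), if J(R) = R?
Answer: 1/112287 ≈ 8.9057e-6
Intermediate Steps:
1/(J(-2503) + (1342753 - 1*1227963)) = 1/(-2503 + (1342753 - 1*1227963)) = 1/(-2503 + (1342753 - 1227963)) = 1/(-2503 + 114790) = 1/112287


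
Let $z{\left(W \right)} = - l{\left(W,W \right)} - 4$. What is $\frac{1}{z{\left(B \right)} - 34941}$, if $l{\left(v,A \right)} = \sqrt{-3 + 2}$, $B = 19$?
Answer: $- \frac{34945}{1221153026} + \frac{i}{1221153026} \approx -2.8616 \cdot 10^{-5} + 8.189 \cdot 10^{-10} i$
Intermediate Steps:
$l{\left(v,A \right)} = i$ ($l{\left(v,A \right)} = \sqrt{-1} = i$)
$z{\left(W \right)} = -4 - i$ ($z{\left(W \right)} = - i - 4 = -4 - i$)
$\frac{1}{z{\left(B \right)} - 34941} = \frac{1}{\left(-4 - i\right) - 34941} = \frac{1}{-34945 - i} = \frac{-34945 + i}{1221153026}$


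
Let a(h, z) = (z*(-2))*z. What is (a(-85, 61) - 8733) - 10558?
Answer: -26733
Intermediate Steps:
a(h, z) = -2*z² (a(h, z) = (-2*z)*z = -2*z²)
(a(-85, 61) - 8733) - 10558 = (-2*61² - 8733) - 10558 = (-2*3721 - 8733) - 10558 = (-7442 - 8733) - 10558 = -16175 - 10558 = -26733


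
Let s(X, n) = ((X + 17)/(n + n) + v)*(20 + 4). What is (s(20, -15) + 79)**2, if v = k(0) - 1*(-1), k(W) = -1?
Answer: 61009/25 ≈ 2440.4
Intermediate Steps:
v = 0 (v = -1 - 1*(-1) = -1 + 1 = 0)
s(X, n) = 12*(17 + X)/n (s(X, n) = ((X + 17)/(n + n) + 0)*(20 + 4) = ((17 + X)/((2*n)) + 0)*24 = ((17 + X)*(1/(2*n)) + 0)*24 = ((17 + X)/(2*n) + 0)*24 = ((17 + X)/(2*n))*24 = 12*(17 + X)/n)
(s(20, -15) + 79)**2 = (12*(17 + 20)/(-15) + 79)**2 = (12*(-1/15)*37 + 79)**2 = (-148/5 + 79)**2 = (247/5)**2 = 61009/25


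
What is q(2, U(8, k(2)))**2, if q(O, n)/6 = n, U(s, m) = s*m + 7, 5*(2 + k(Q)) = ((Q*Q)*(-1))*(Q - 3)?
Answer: 6084/25 ≈ 243.36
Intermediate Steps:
k(Q) = -2 - Q**2*(-3 + Q)/5 (k(Q) = -2 + (((Q*Q)*(-1))*(Q - 3))/5 = -2 + ((Q**2*(-1))*(-3 + Q))/5 = -2 + ((-Q**2)*(-3 + Q))/5 = -2 + (-Q**2*(-3 + Q))/5 = -2 - Q**2*(-3 + Q)/5)
U(s, m) = 7 + m*s (U(s, m) = m*s + 7 = 7 + m*s)
q(O, n) = 6*n
q(2, U(8, k(2)))**2 = (6*(7 + (-2 - 1/5*2**3 + (3/5)*2**2)*8))**2 = (6*(7 + (-2 - 1/5*8 + (3/5)*4)*8))**2 = (6*(7 + (-2 - 8/5 + 12/5)*8))**2 = (6*(7 - 6/5*8))**2 = (6*(7 - 48/5))**2 = (6*(-13/5))**2 = (-78/5)**2 = 6084/25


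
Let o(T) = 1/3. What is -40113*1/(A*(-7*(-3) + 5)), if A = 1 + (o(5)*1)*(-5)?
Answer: 120339/52 ≈ 2314.2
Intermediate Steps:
o(T) = 1/3
A = -2/3 (A = 1 + ((1/3)*1)*(-5) = 1 + (1/3)*(-5) = 1 - 5/3 = -2/3 ≈ -0.66667)
-40113*1/(A*(-7*(-3) + 5)) = -40113*(-3/(2*(-7*(-3) + 5))) = -40113*(-3/(2*(21 + 5))) = -40113/((-2/3*26)) = -40113/(-52/3) = -40113*(-3/52) = 120339/52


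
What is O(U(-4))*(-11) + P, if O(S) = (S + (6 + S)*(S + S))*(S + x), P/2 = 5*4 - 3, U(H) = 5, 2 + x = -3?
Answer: 34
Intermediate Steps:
x = -5 (x = -2 - 3 = -5)
P = 34 (P = 2*(5*4 - 3) = 2*(20 - 3) = 2*17 = 34)
O(S) = (-5 + S)*(S + 2*S*(6 + S)) (O(S) = (S + (6 + S)*(S + S))*(S - 5) = (S + (6 + S)*(2*S))*(-5 + S) = (S + 2*S*(6 + S))*(-5 + S) = (-5 + S)*(S + 2*S*(6 + S)))
O(U(-4))*(-11) + P = (5*(-65 + 2*5² + 3*5))*(-11) + 34 = (5*(-65 + 2*25 + 15))*(-11) + 34 = (5*(-65 + 50 + 15))*(-11) + 34 = (5*0)*(-11) + 34 = 0*(-11) + 34 = 0 + 34 = 34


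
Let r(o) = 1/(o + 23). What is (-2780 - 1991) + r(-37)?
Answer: -66795/14 ≈ -4771.1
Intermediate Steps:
r(o) = 1/(23 + o)
(-2780 - 1991) + r(-37) = (-2780 - 1991) + 1/(23 - 37) = -4771 + 1/(-14) = -4771 - 1/14 = -66795/14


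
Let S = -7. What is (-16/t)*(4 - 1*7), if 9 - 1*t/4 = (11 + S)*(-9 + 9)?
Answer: 4/3 ≈ 1.3333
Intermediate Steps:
t = 36 (t = 36 - 4*(11 - 7)*(-9 + 9) = 36 - 16*0 = 36 - 4*0 = 36 + 0 = 36)
(-16/t)*(4 - 1*7) = (-16/36)*(4 - 1*7) = ((1/36)*(-16))*(4 - 7) = -4/9*(-3) = 4/3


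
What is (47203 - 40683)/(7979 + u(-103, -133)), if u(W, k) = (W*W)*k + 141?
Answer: -6520/1402877 ≈ -0.0046476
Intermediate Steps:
u(W, k) = 141 + k*W² (u(W, k) = W²*k + 141 = k*W² + 141 = 141 + k*W²)
(47203 - 40683)/(7979 + u(-103, -133)) = (47203 - 40683)/(7979 + (141 - 133*(-103)²)) = 6520/(7979 + (141 - 133*10609)) = 6520/(7979 + (141 - 1410997)) = 6520/(7979 - 1410856) = 6520/(-1402877) = 6520*(-1/1402877) = -6520/1402877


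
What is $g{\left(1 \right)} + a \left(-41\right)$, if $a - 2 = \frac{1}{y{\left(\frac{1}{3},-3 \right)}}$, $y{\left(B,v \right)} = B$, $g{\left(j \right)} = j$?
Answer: $-204$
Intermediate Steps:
$a = 5$ ($a = 2 + \frac{1}{\frac{1}{3}} = 2 + 3 = 5$)
$g{\left(1 \right)} + a \left(-41\right) = 1 + 5 \left(-41\right) = 1 - 205 = -204$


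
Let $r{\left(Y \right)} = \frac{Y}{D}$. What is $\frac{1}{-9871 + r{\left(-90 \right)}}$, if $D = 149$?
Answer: $- \frac{149}{1470869} \approx -0.0001013$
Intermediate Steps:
$r{\left(Y \right)} = \frac{Y}{149}$
$\frac{1}{-9871 + r{\left(-90 \right)}} = \frac{1}{-9871 + \frac{1}{149} \left(-90\right)} = \frac{1}{-9871 - \frac{90}{149}} = \frac{1}{- \frac{1470869}{149}} = - \frac{149}{1470869}$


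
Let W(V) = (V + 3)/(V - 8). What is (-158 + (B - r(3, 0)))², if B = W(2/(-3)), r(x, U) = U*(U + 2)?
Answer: 16933225/676 ≈ 25049.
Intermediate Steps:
r(x, U) = U*(2 + U)
W(V) = (3 + V)/(-8 + V)
B = -7/26 (B = (3 + 2/(-3))/(-8 + 2/(-3)) = (3 + 2*(-⅓))/(-8 + 2*(-⅓)) = (3 - ⅔)/(-8 - ⅔) = (7/3)/(-26/3) = -3/26*7/3 = -7/26 ≈ -0.26923)
(-158 + (B - r(3, 0)))² = (-158 + (-7/26 - 0*(2 + 0)))² = (-158 + (-7/26 - 0*2))² = (-158 + (-7/26 - 1*0))² = (-158 + (-7/26 + 0))² = (-158 - 7/26)² = (-4115/26)² = 16933225/676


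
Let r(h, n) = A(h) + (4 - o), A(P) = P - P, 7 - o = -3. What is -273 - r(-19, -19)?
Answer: -267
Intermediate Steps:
o = 10 (o = 7 - 1*(-3) = 7 + 3 = 10)
A(P) = 0
r(h, n) = -6 (r(h, n) = 0 + (4 - 1*10) = 0 + (4 - 10) = 0 - 6 = -6)
-273 - r(-19, -19) = -273 - 1*(-6) = -273 + 6 = -267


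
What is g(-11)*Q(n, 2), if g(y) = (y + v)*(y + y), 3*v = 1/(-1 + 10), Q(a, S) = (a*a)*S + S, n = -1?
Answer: 26048/27 ≈ 964.74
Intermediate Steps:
Q(a, S) = S + S*a² (Q(a, S) = a²*S + S = S*a² + S = S + S*a²)
v = 1/27 (v = 1/(3*(-1 + 10)) = (⅓)/9 = (⅓)*(⅑) = 1/27 ≈ 0.037037)
g(y) = 2*y*(1/27 + y) (g(y) = (y + 1/27)*(y + y) = (1/27 + y)*(2*y) = 2*y*(1/27 + y))
g(-11)*Q(n, 2) = ((2/27)*(-11)*(1 + 27*(-11)))*(2*(1 + (-1)²)) = ((2/27)*(-11)*(1 - 297))*(2*(1 + 1)) = ((2/27)*(-11)*(-296))*(2*2) = (6512/27)*4 = 26048/27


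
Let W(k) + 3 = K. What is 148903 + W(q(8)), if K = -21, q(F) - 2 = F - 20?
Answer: 148879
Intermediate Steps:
q(F) = -18 + F (q(F) = 2 + (F - 20) = 2 + (-20 + F) = -18 + F)
W(k) = -24 (W(k) = -3 - 21 = -24)
148903 + W(q(8)) = 148903 - 24 = 148879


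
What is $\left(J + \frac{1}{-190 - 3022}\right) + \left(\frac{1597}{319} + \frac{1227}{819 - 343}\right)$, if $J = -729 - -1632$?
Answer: $\frac{5046733445}{5542306} \approx 910.58$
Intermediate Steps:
$J = 903$ ($J = -729 + 1632 = 903$)
$\left(J + \frac{1}{-190 - 3022}\right) + \left(\frac{1597}{319} + \frac{1227}{819 - 343}\right) = \left(903 + \frac{1}{-190 - 3022}\right) + \left(\frac{1597}{319} + \frac{1227}{819 - 343}\right) = \left(903 + \frac{1}{-3212}\right) + \left(1597 \cdot \frac{1}{319} + \frac{1227}{476}\right) = \left(903 - \frac{1}{3212}\right) + \left(\frac{1597}{319} + 1227 \cdot \frac{1}{476}\right) = \frac{2900435}{3212} + \left(\frac{1597}{319} + \frac{1227}{476}\right) = \frac{2900435}{3212} + \frac{1151585}{151844} = \frac{5046733445}{5542306}$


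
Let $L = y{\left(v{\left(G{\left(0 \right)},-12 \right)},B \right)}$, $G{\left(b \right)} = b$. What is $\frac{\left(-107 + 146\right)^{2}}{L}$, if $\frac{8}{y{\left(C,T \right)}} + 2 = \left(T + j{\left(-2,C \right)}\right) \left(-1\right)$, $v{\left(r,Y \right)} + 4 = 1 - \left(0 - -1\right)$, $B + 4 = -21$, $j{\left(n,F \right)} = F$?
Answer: $\frac{41067}{8} \approx 5133.4$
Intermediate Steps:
$B = -25$ ($B = -4 - 21 = -25$)
$v{\left(r,Y \right)} = -4$ ($v{\left(r,Y \right)} = -4 + \left(1 - \left(0 - -1\right)\right) = -4 + \left(1 - \left(0 + 1\right)\right) = -4 + \left(1 - 1\right) = -4 + 0 = -4$)
$y{\left(C,T \right)} = \frac{8}{-2 - C - T}$ ($y{\left(C,T \right)} = \frac{8}{-2 + \left(T + C\right) \left(-1\right)} = \frac{8}{-2 + \left(C + T\right) \left(-1\right)} = \frac{8}{-2 - \left(C + T\right)} = \frac{8}{-2 - C - T}$)
$L = \frac{8}{27}$ ($L = - \frac{8}{2 - 4 - 25} = - \frac{8}{-27} = \left(-8\right) \left(- \frac{1}{27}\right) = \frac{8}{27} \approx 0.2963$)
$\frac{\left(-107 + 146\right)^{2}}{L} = \frac{\left(-107 + 146\right)^{2}}{\frac{8}{27}} = 39^{2} \cdot \frac{27}{8} = 1521 \cdot \frac{27}{8} = \frac{41067}{8}$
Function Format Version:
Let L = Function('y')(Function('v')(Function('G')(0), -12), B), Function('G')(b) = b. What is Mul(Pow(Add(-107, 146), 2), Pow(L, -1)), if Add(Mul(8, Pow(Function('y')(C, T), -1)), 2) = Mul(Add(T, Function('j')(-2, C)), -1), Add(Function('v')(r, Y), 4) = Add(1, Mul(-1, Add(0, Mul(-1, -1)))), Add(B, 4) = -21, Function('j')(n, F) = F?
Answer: Rational(41067, 8) ≈ 5133.4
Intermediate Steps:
B = -25 (B = Add(-4, -21) = -25)
Function('v')(r, Y) = -4 (Function('v')(r, Y) = Add(-4, Add(1, Mul(-1, Add(0, Mul(-1, -1))))) = Add(-4, Add(1, Mul(-1, Add(0, 1)))) = Add(-4, Add(1, Mul(-1, 1))) = Add(-4, Add(1, -1)) = Add(-4, 0) = -4)
Function('y')(C, T) = Mul(8, Pow(Add(-2, Mul(-1, C), Mul(-1, T)), -1)) (Function('y')(C, T) = Mul(8, Pow(Add(-2, Mul(Add(T, C), -1)), -1)) = Mul(8, Pow(Add(-2, Mul(Add(C, T), -1)), -1)) = Mul(8, Pow(Add(-2, Add(Mul(-1, C), Mul(-1, T))), -1)) = Mul(8, Pow(Add(-2, Mul(-1, C), Mul(-1, T)), -1)))
L = Rational(8, 27) (L = Mul(-8, Pow(Add(2, -4, -25), -1)) = Mul(-8, Pow(-27, -1)) = Mul(-8, Rational(-1, 27)) = Rational(8, 27) ≈ 0.29630)
Mul(Pow(Add(-107, 146), 2), Pow(L, -1)) = Mul(Pow(Add(-107, 146), 2), Pow(Rational(8, 27), -1)) = Mul(Pow(39, 2), Rational(27, 8)) = Mul(1521, Rational(27, 8)) = Rational(41067, 8)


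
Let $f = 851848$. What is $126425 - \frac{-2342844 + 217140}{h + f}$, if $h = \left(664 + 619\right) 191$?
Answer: $\frac{138677834629}{1096901} \approx 1.2643 \cdot 10^{5}$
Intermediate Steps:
$h = 245053$ ($h = 1283 \cdot 191 = 245053$)
$126425 - \frac{-2342844 + 217140}{h + f} = 126425 - \frac{-2342844 + 217140}{245053 + 851848} = 126425 - - \frac{2125704}{1096901} = 126425 + \frac{2125704}{1096901} = \frac{138677834629}{1096901}$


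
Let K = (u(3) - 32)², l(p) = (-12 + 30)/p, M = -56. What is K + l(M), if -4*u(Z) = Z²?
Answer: 131347/112 ≈ 1172.7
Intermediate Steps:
u(Z) = -Z²/4
l(p) = 18/p
K = 18769/16 (K = (-¼*3² - 32)² = (-¼*9 - 32)² = (-9/4 - 32)² = (-137/4)² = 18769/16 ≈ 1173.1)
K + l(M) = 18769/16 + 18/(-56) = 18769/16 + 18*(-1/56) = 18769/16 - 9/28 = 131347/112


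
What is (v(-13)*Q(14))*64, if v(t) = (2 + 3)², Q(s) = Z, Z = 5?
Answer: 8000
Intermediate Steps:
Q(s) = 5
v(t) = 25 (v(t) = 5² = 25)
(v(-13)*Q(14))*64 = (25*5)*64 = 125*64 = 8000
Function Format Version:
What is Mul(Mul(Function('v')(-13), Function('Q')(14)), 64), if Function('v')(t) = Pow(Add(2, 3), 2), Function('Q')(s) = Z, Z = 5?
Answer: 8000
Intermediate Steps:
Function('Q')(s) = 5
Function('v')(t) = 25 (Function('v')(t) = Pow(5, 2) = 25)
Mul(Mul(Function('v')(-13), Function('Q')(14)), 64) = Mul(Mul(25, 5), 64) = Mul(125, 64) = 8000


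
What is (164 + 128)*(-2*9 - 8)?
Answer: -7592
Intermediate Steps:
(164 + 128)*(-2*9 - 8) = 292*(-18 - 8) = 292*(-26) = -7592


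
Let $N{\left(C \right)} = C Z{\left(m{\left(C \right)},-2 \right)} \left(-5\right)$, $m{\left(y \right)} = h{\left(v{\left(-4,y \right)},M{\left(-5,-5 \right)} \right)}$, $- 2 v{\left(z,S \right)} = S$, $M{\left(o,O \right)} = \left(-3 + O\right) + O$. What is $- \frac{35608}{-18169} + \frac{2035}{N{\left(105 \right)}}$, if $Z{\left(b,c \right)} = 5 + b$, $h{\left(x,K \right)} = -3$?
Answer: $\frac{82897}{3815490} \approx 0.021726$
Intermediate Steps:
$M{\left(o,O \right)} = -3 + 2 O$
$v{\left(z,S \right)} = - \frac{S}{2}$
$m{\left(y \right)} = -3$
$N{\left(C \right)} = - 10 C$ ($N{\left(C \right)} = C \left(5 - 3\right) \left(-5\right) = C 2 \left(-5\right) = 2 C \left(-5\right) = - 10 C$)
$- \frac{35608}{-18169} + \frac{2035}{N{\left(105 \right)}} = - \frac{35608}{-18169} + \frac{2035}{\left(-10\right) 105} = \left(-35608\right) \left(- \frac{1}{18169}\right) + \frac{2035}{-1050} = \frac{35608}{18169} + 2035 \left(- \frac{1}{1050}\right) = \frac{35608}{18169} - \frac{407}{210} = \frac{82897}{3815490}$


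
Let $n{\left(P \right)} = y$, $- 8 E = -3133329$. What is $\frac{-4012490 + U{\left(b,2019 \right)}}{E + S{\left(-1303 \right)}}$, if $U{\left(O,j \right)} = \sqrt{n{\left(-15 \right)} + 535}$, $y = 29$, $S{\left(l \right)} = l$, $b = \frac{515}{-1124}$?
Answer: $- \frac{6419984}{624581} + \frac{16 \sqrt{141}}{3122905} \approx -10.279$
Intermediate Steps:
$b = - \frac{515}{1124}$ ($b = 515 \left(- \frac{1}{1124}\right) = - \frac{515}{1124} \approx -0.45819$)
$E = \frac{3133329}{8}$ ($E = \left(- \frac{1}{8}\right) \left(-3133329\right) = \frac{3133329}{8} \approx 3.9167 \cdot 10^{5}$)
$n{\left(P \right)} = 29$
$U{\left(O,j \right)} = 2 \sqrt{141}$ ($U{\left(O,j \right)} = \sqrt{29 + 535} = \sqrt{564} = 2 \sqrt{141}$)
$\frac{-4012490 + U{\left(b,2019 \right)}}{E + S{\left(-1303 \right)}} = \frac{-4012490 + 2 \sqrt{141}}{\frac{3133329}{8} - 1303} = \frac{-4012490 + 2 \sqrt{141}}{\frac{3122905}{8}} = \left(-4012490 + 2 \sqrt{141}\right) \frac{8}{3122905} = - \frac{6419984}{624581} + \frac{16 \sqrt{141}}{3122905}$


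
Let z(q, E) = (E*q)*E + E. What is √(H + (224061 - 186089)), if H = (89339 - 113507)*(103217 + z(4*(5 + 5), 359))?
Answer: 2*I*√31773756779 ≈ 3.565e+5*I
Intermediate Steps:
z(q, E) = E + q*E² (z(q, E) = q*E² + E = E + q*E²)
H = -127095065088 (H = (89339 - 113507)*(103217 + 359*(1 + 359*(4*(5 + 5)))) = -24168*(103217 + 359*(1 + 359*(4*10))) = -24168*(103217 + 359*(1 + 359*40)) = -24168*(103217 + 359*(1 + 14360)) = -24168*(103217 + 359*14361) = -24168*(103217 + 5155599) = -24168*5258816 = -127095065088)
√(H + (224061 - 186089)) = √(-127095065088 + (224061 - 186089)) = √(-127095065088 + 37972) = √(-127095027116) = 2*I*√31773756779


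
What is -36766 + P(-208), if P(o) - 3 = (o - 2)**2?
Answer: 7337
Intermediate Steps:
P(o) = 3 + (-2 + o)**2 (P(o) = 3 + (o - 2)**2 = 3 + (-2 + o)**2)
-36766 + P(-208) = -36766 + (3 + (-2 - 208)**2) = -36766 + (3 + (-210)**2) = -36766 + (3 + 44100) = -36766 + 44103 = 7337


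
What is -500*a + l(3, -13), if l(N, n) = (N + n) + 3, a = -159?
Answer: 79493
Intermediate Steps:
l(N, n) = 3 + N + n
-500*a + l(3, -13) = -500*(-159) + (3 + 3 - 13) = 79500 - 7 = 79493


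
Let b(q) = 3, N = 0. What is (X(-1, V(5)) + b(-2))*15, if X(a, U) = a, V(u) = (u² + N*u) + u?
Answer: 30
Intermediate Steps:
V(u) = u + u² (V(u) = (u² + 0*u) + u = (u² + 0) + u = u² + u = u + u²)
(X(-1, V(5)) + b(-2))*15 = (-1 + 3)*15 = 2*15 = 30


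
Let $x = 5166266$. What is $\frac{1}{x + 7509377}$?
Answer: $\frac{1}{12675643} \approx 7.8892 \cdot 10^{-8}$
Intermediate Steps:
$\frac{1}{x + 7509377} = \frac{1}{5166266 + 7509377} = \frac{1}{12675643}$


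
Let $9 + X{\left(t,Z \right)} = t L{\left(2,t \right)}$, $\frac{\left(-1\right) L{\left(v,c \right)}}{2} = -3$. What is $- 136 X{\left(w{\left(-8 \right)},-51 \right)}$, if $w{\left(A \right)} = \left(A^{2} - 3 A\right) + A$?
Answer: $-64056$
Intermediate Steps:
$w{\left(A \right)} = A^{2} - 2 A$
$L{\left(v,c \right)} = 6$ ($L{\left(v,c \right)} = \left(-2\right) \left(-3\right) = 6$)
$X{\left(t,Z \right)} = -9 + 6 t$ ($X{\left(t,Z \right)} = -9 + t 6 = -9 + 6 t$)
$- 136 X{\left(w{\left(-8 \right)},-51 \right)} = - 136 \left(-9 + 6 \left(- 8 \left(-2 - 8\right)\right)\right) = - 136 \left(-9 + 6 \left(\left(-8\right) \left(-10\right)\right)\right) = - 136 \left(-9 + 6 \cdot 80\right) = - 136 \left(-9 + 480\right) = \left(-136\right) 471 = -64056$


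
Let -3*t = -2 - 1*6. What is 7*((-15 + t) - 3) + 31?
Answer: -229/3 ≈ -76.333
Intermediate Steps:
t = 8/3 (t = -(-2 - 1*6)/3 = -(-2 - 6)/3 = -⅓*(-8) = 8/3 ≈ 2.6667)
7*((-15 + t) - 3) + 31 = 7*((-15 + 8/3) - 3) + 31 = 7*(-37/3 - 3) + 31 = 7*(-46/3) + 31 = -322/3 + 31 = -229/3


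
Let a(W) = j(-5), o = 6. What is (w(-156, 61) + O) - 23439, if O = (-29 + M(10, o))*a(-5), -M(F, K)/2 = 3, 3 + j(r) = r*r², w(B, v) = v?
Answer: -18898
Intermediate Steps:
j(r) = -3 + r³ (j(r) = -3 + r*r² = -3 + r³)
M(F, K) = -6 (M(F, K) = -2*3 = -6)
a(W) = -128 (a(W) = -3 + (-5)³ = -3 - 125 = -128)
O = 4480 (O = (-29 - 6)*(-128) = -35*(-128) = 4480)
(w(-156, 61) + O) - 23439 = (61 + 4480) - 23439 = 4541 - 23439 = -18898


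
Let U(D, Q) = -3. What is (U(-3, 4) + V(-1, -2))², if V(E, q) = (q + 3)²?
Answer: 4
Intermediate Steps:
V(E, q) = (3 + q)²
(U(-3, 4) + V(-1, -2))² = (-3 + (3 - 2)²)² = (-3 + 1²)² = (-3 + 1)² = (-2)² = 4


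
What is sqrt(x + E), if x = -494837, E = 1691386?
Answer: sqrt(1196549) ≈ 1093.9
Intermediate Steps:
sqrt(x + E) = sqrt(-494837 + 1691386) = sqrt(1196549)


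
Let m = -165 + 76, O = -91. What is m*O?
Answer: 8099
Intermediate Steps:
m = -89
m*O = -89*(-91) = 8099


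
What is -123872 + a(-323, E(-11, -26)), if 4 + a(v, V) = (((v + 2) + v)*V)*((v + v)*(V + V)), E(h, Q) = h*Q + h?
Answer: 62923506124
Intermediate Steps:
E(h, Q) = h + Q*h (E(h, Q) = Q*h + h = h + Q*h)
a(v, V) = -4 + 4*v*V²*(2 + 2*v) (a(v, V) = -4 + (((v + 2) + v)*V)*((v + v)*(V + V)) = -4 + (((2 + v) + v)*V)*((2*v)*(2*V)) = -4 + ((2 + 2*v)*V)*(4*V*v) = -4 + (V*(2 + 2*v))*(4*V*v) = -4 + 4*v*V²*(2 + 2*v))
-123872 + a(-323, E(-11, -26)) = -123872 + (-4 + 8*(-323)*(-11*(1 - 26))² + 8*(-11*(1 - 26))²*(-323)²) = -123872 + (-4 + 8*(-323)*(-11*(-25))² + 8*(-11*(-25))²*104329) = -123872 + (-4 + 8*(-323)*275² + 8*275²*104329) = -123872 + (-4 + 8*(-323)*75625 + 8*75625*104329) = -123872 + (-4 - 195415000 + 63119045000) = -123872 + 62923629996 = 62923506124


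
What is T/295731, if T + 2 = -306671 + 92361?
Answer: -214312/295731 ≈ -0.72469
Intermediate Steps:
T = -214312 (T = -2 + (-306671 + 92361) = -2 - 214310 = -214312)
T/295731 = -214312/295731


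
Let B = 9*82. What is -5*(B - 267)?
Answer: -2355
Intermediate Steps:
B = 738
-5*(B - 267) = -5*(738 - 267) = -5*471 = -2355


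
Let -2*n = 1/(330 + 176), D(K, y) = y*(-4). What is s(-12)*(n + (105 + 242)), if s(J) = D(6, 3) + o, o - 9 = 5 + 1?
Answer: 1053489/1012 ≈ 1041.0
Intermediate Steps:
D(K, y) = -4*y
n = -1/1012 (n = -1/(2*(330 + 176)) = -1/2/506 = -1/2*1/506 = -1/1012 ≈ -0.00098814)
o = 15 (o = 9 + (5 + 1) = 9 + 6 = 15)
s(J) = 3 (s(J) = -4*3 + 15 = -12 + 15 = 3)
s(-12)*(n + (105 + 242)) = 3*(-1/1012 + (105 + 242)) = 3*(-1/1012 + 347) = 3*(351163/1012) = 1053489/1012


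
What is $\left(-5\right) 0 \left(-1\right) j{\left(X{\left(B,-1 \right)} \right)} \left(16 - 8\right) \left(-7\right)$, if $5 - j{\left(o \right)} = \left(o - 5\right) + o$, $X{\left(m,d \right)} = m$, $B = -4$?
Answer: $0$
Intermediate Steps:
$j{\left(o \right)} = 10 - 2 o$ ($j{\left(o \right)} = 5 - \left(\left(o - 5\right) + o\right) = 5 - \left(\left(-5 + o\right) + o\right) = 5 - \left(-5 + 2 o\right) = 10 - 2 o$)
$\left(-5\right) 0 \left(-1\right) j{\left(X{\left(B,-1 \right)} \right)} \left(16 - 8\right) \left(-7\right) = \left(-5\right) 0 \left(-1\right) \left(10 - -8\right) \left(16 - 8\right) \left(-7\right) = 0 \left(-1\right) \left(10 + 8\right) \left(16 - 8\right) \left(-7\right) = 0 \cdot 18 \cdot 8 \left(-7\right) = 0 \cdot 8 \left(-7\right) = 0 \left(-7\right) = 0$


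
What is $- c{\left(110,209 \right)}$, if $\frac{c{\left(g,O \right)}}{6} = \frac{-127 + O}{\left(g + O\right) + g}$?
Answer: $- \frac{164}{143} \approx -1.1469$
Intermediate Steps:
$c{\left(g,O \right)} = \frac{6 \left(-127 + O\right)}{O + 2 g}$ ($c{\left(g,O \right)} = 6 \frac{-127 + O}{\left(g + O\right) + g} = 6 \frac{-127 + O}{\left(O + g\right) + g} = 6 \frac{-127 + O}{O + 2 g} = \frac{6 \left(-127 + O\right)}{O + 2 g}$)
$- c{\left(110,209 \right)} = - \frac{6 \left(-127 + 209\right)}{209 + 2 \cdot 110} = - \frac{6 \cdot 82}{209 + 220} = - \frac{6 \cdot 82}{429} = \left(-1\right) \frac{164}{143} = - \frac{164}{143}$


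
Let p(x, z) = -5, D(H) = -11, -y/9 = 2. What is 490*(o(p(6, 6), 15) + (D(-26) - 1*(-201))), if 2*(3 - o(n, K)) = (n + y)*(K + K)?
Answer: 263620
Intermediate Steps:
y = -18 (y = -9*2 = -18)
o(n, K) = 3 - K*(-18 + n) (o(n, K) = 3 - (n - 18)*(K + K)/2 = 3 - (-18 + n)*2*K/2 = 3 - K*(-18 + n))
490*(o(p(6, 6), 15) + (D(-26) - 1*(-201))) = 490*((3 + 18*15 - 1*15*(-5)) + (-11 - 1*(-201))) = 490*((3 + 270 + 75) + (-11 + 201)) = 490*(348 + 190) = 490*538 = 263620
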